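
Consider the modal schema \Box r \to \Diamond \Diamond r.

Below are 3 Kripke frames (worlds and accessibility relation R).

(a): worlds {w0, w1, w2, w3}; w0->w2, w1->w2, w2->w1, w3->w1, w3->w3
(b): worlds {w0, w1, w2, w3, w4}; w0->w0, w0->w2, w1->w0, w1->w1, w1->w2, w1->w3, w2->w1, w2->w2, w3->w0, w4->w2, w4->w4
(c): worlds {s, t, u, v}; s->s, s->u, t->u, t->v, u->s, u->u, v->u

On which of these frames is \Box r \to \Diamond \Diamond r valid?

The schema corresponds to a generalized confluence (Geach) condition: \forall x \exists w (xRw \wedge x R^2 w).
(a): fails — at w0 but no w with w0Rw and w0R²w.
(b): holds.
(c): holds.

(b), (c)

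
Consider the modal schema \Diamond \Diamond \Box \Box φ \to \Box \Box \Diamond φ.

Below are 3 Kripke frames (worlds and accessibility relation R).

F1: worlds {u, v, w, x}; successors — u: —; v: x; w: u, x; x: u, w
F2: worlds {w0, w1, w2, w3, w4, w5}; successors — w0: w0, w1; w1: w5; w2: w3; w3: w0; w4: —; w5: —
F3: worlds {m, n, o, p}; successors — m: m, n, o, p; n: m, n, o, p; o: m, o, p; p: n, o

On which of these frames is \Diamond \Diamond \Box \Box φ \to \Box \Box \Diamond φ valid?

F3

The schema corresponds to a generalized confluence (Geach) condition: \forall x \forall y \forall z ((x R^2 y \wedge x R^2 z) \to \exists w (y R^2 w \wedge zRw)).
F1: fails — vR²u, vR²u but no t with uR²t and uRt.
F2: fails — w0R²w0, w0R²w5 but no w with w0R²w and w5Rw.
F3: ✓.
Valid on: F3.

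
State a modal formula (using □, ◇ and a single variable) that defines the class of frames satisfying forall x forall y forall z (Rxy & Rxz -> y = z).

◇r → □r

This is partial functionality; the standard corresponding axiom is CD: ◇r → □r.
Suppose ◇r→□r is valid. Take Rxy, Rxz and set V(r)={y}. Then ◇r at x, so □r at x, so r at z, i.e. z=y.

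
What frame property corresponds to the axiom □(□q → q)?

Suppose □(□q→q) is valid. Take Rxy and set V(q)={w : Ryw}. Then at y, □q holds; since □(□q→q) at x, □q→q at y, so q at y, i.e. Ryy.
Conversely, on a frame with shift-reflexivity the schema holds at every world under every valuation.
So the correspondent is shift-reflexivity.

Shift-reflexivity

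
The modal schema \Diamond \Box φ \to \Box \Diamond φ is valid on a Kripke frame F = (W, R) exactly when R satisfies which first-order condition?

Suppose ◇□φ→□◇φ is valid. Take Rxy, Rxz and set V(φ)={w : Ryw}. Then □φ at y so ◇□φ at x, so □◇φ at x, so ◇φ at z, giving w with Rzw and Ryw.

Convergence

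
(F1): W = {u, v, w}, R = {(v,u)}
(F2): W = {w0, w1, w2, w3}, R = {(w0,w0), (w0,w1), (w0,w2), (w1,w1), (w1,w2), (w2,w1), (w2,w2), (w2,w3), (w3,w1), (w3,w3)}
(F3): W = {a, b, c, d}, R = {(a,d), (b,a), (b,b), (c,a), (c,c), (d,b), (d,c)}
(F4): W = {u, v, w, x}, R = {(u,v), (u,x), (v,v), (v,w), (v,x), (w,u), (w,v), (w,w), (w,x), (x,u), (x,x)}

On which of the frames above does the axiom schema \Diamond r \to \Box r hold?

(F1)

Frame correspondent (Sahlqvist): \forall x \forall y \forall z (Rxy \wedge Rxz \to y = z) — i.e. partial functionality.
(F1): ✓.
(F2): fails — w0 sees both w0 and w1.
(F3): fails — b sees both a and b.
(F4): fails — u sees both v and x.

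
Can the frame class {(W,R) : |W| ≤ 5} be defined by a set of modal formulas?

No — not modally definable

Modal frame validity is preserved under disjoint unions.
Any modal formula valid on each of 6 disjoint one-world frames is valid on their disjoint union (validity is preserved under disjoint unions). Each one-world frame has |W|=1≤5, but the union has |W|=6.
So no modal formula (or set of formulas) defines exactly the |W|≤5 frames.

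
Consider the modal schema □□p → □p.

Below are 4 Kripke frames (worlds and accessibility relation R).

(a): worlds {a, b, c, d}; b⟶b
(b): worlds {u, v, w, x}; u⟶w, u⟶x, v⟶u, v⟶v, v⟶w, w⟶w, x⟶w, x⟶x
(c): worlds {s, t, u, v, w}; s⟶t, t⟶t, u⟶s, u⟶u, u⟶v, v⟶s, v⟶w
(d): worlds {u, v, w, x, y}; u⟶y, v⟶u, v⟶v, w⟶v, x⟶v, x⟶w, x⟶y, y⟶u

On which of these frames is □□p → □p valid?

(a), (b)

The schema corresponds to density: ∀x ∀y (Rxy → ∃z (Rxz ∧ Rzy)).
(a): ✓.
(b): ✓.
(c): fails — Rvw but no z with Rvz and Rzw.
(d): fails — Rxw but no z with Rxz and Rzw.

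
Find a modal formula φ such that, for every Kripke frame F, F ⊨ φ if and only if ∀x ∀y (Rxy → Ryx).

s → □◇s

A defining formula is s → □◇s (the B axiom).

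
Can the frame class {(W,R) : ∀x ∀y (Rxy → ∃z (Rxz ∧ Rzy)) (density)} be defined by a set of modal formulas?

Yes: it is density, defined by the C4 schema □□r → □r.
Suppose □□r→□r is valid. Take Rxy and set V(r)={w : xR²w}. Then □□r at x, so □r at x, so r at y, i.e. ∃z(Rxz∧Rzy).

Yes — defined by □□r → □r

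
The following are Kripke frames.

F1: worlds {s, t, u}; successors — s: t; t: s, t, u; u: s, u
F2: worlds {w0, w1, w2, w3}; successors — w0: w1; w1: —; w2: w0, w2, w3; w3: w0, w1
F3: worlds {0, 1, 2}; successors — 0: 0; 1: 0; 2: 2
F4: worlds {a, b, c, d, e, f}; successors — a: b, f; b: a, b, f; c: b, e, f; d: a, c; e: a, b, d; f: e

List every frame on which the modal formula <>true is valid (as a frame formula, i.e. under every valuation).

This is the axiom for seriality; its first-order frame correspondent is forall x exists y Rxy.
F1: holds.
F2: fails — world w1 has no successor.
F3: holds.
F4: holds.

F1, F3, F4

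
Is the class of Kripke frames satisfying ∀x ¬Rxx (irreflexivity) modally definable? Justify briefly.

Modal frame validity is preserved under surjective bounded morphisms.
The 5-cycle (worlds 0,1,2,3,4 with 0→1→2→3→4→0) is irreflexive, and the map sending every world to a single reflexive point • is a surjective bounded morphism (forth: every edge maps to (•,•); back: every world has a successor). So any modal formula valid on the 5-cycle is also valid on the reflexive point, which is not irreflexive.
So the class is not modally definable.

Not definable by any modal formula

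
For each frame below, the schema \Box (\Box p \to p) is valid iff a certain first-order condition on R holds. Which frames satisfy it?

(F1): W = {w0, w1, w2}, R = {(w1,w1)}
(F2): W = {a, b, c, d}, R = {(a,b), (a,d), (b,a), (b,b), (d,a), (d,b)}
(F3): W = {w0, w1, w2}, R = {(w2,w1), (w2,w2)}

(F1)

The schema corresponds to shift-reflexivity: \forall x \forall y (Rxy \to Ryy).
(F1): condition met.
(F2): fails — Rba but not Raa.
(F3): fails — Rw2w1 but not Rw1w1.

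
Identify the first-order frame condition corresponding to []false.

emptiness of R: forall x forall y ~Rxy

□⊥ is valid iff no world has any successor (otherwise □⊥ fails at any world with one).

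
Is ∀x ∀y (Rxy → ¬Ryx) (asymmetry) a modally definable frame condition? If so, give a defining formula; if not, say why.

Any modally definable frame class is closed under surjective bounded morphisms.
The 4-cycle (worlds a,b,c,d with a→b→c→d→a) is asymmetric. Mapping every world to a single reflexive point • is a surjective bounded morphism, and the reflexive point is not asymmetric (R•• but asymmetry requires ¬R••).
So the class is not modally definable.

Not modally definable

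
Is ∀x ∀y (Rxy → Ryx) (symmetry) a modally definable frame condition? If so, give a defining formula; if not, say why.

Definable; p → □◇p defines it

The condition is symmetry. A defining modal formula is p → □◇p.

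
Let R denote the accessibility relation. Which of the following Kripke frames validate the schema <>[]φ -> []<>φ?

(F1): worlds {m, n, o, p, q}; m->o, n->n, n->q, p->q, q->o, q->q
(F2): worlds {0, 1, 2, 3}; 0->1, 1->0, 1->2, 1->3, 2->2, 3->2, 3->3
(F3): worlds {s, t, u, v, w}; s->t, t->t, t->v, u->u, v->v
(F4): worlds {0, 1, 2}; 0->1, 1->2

(F3)

The schema corresponds to convergence: forall x forall y forall z (Rxy & Rxz -> exists w (Ryw & Rzw)).
(F1): fails — Rmo and Rmo but o and o have no common successor.
(F2): fails — R10 and R12 but 0 and 2 have no common successor.
(F3): condition met.
(F4): fails — R12 and R12 but 2 and 2 have no common successor.
Valid on: (F3).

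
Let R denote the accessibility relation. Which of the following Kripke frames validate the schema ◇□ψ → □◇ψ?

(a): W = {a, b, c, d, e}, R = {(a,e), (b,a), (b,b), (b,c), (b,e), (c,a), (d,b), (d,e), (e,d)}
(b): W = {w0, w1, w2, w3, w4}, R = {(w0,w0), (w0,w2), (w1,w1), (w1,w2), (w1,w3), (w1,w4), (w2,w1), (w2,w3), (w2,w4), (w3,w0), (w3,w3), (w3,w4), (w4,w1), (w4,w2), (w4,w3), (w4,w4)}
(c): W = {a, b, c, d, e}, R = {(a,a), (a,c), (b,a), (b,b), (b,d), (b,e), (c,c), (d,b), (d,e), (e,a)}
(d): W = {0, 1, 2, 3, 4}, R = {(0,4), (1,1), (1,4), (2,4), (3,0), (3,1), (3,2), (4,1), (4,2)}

This is the axiom for convergence; its first-order frame correspondent is ∀x ∀y ∀z (Rxy ∧ Rxz → ∃w (Ryw ∧ Rzw)).
(a): fails — Rbc and Rba but c and a have no common successor.
(b): fails — Rw0w2 and Rw0w0 but w2 and w0 have no common successor.
(c): fails — Rba and Rbd but a and d have no common successor.
(d): condition met.

(d)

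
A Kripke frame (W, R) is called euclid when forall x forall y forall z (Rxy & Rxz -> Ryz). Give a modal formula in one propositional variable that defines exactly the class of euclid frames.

This is the Euclidean property; the standard corresponding axiom is 5: ◇p → □◇p.

◇p → □◇p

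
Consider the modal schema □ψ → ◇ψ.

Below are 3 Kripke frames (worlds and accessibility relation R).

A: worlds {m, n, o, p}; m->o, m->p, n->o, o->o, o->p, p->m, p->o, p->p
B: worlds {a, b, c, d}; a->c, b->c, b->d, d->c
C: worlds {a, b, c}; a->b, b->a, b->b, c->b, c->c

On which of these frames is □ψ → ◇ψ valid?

A, C

The schema corresponds to seriality: ∀x ∃y Rxy.
A: condition met.
B: fails — world c has no successor.
C: condition met.
Valid on: A, C.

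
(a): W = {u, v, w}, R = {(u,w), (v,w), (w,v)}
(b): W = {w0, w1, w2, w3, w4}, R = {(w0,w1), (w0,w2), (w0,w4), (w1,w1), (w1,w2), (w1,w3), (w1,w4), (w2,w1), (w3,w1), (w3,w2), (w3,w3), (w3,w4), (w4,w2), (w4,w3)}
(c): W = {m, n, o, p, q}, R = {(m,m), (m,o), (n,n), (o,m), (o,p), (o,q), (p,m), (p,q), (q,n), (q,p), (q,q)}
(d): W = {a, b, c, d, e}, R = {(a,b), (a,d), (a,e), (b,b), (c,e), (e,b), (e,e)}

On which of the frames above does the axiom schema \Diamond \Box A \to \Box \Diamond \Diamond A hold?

Frame correspondent (Sahlqvist): \forall x \forall y \forall z ((xRy \wedge xRz) \to \exists w (yRw \wedge z R^2 w)) — i.e. a generalized confluence (Geach) condition.
(a): fails — uRw, uRw but no t with wRt and wR²t.
(b): ✓.
(c): fails — qRp, qRn but no w with pRw and nR²w.
(d): fails — aRb, aRd but no w with bRw and dR²w.
Valid on: (b).

(b)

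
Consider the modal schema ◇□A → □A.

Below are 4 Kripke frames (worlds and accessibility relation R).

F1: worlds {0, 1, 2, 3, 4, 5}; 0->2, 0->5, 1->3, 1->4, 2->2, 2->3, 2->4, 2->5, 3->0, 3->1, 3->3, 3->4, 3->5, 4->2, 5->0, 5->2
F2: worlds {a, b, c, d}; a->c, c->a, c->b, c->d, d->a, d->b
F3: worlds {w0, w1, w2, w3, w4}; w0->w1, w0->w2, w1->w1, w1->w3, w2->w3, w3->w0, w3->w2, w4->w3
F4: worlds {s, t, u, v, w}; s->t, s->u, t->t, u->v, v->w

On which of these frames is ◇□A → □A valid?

none

Frame correspondent (Sahlqvist): ∀x ∀y ∀z (Rxy ∧ Rxz → Ryz) — i.e. the Euclidean property.
F1: fails — R05 and R05 but not R55.
F2: fails — Rac and Rac but not Rcc.
F3: fails — Rw0w1 and Rw0w2 but not Rw1w2.
F4: fails — Rsu and Rsu but not Ruu.
Valid on no frame.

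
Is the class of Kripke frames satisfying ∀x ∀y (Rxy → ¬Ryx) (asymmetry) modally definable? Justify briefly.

No

Modal frame validity is preserved under surjective bounded morphisms.
The 3-cycle (worlds w0,w1,w2 with w0→w1→w2→w0) is asymmetric. Mapping every world to a single reflexive point • is a surjective bounded morphism, and the reflexive point is not asymmetric (R•• but asymmetry requires ¬R••).
So no modal formula (or set of formulas) defines exactly the asymmetric frames.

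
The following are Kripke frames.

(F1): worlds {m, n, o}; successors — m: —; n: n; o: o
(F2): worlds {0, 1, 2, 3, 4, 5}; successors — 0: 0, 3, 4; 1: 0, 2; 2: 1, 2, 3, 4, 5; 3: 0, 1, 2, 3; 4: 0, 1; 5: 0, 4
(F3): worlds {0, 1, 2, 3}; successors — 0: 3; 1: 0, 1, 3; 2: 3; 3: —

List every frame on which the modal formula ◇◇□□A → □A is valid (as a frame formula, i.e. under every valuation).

(F1)

This is the axiom for a generalized confluence (Geach) condition; its first-order frame correspondent is ∀x ∀y ∀z ((xR²y ∧ xRz) → ∃w (yR²w ∧ z = w)).
(F1): holds.
(F2): fails — 1R²5, 1R2 but no w with 5R²w and 2=w.
(F3): fails — 1R²0, 1R0 but no w with 0R²w and 0=w.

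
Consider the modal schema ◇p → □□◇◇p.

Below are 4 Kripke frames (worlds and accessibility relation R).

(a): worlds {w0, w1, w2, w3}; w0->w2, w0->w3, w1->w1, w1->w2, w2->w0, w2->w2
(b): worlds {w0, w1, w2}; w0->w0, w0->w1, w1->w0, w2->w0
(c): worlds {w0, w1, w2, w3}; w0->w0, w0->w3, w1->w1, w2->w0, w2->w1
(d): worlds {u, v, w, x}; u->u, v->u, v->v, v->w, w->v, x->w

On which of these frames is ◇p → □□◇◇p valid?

(b)

Frame correspondent (Sahlqvist): ∀x ∀y ∀z ((xRy ∧ xR²z) → ∃w (y = w ∧ zR²w)) — i.e. a generalized confluence (Geach) condition.
(a): fails — w0Rw3, w0R²w0 but no w with w3=w and w0R²w.
(b): holds.
(c): fails — w0Rw0, w0R²w3 but no w with w0=w and w3R²w.
(d): fails — vRv, vR²u but no t with v=t and uR²t.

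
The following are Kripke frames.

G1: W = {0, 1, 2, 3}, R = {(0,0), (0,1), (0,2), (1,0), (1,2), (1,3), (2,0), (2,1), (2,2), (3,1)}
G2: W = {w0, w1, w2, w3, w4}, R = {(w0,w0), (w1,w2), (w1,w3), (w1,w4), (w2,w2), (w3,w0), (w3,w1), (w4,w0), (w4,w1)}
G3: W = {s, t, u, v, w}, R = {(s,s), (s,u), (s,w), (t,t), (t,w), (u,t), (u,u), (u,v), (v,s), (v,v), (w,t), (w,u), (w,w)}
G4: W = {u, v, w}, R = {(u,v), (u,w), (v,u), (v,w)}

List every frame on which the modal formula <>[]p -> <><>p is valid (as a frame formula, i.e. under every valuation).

G1, G2, G3

Frame correspondent (Sahlqvist): forall x forall y (xRy -> exists w (yRw & x R^2 w)) — i.e. a generalized confluence (Geach) condition.
G1: ✓.
G2: ✓.
G3: ✓.
G4: fails — uRw but no t with wRt and uR²t.
Valid on: G1, G2, G3.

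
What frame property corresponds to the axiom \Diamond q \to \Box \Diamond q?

the Euclidean property

This is the 5 axiom.
It corresponds to the Euclidean property: \forall x \forall y \forall z (Rxy \wedge Rxz \to Ryz).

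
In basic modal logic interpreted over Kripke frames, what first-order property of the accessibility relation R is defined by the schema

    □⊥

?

emptiness of R: ∀x ∀y ¬Rxy

This is the Ver axiom.
It corresponds to emptiness of R: ∀x ∀y ¬Rxy.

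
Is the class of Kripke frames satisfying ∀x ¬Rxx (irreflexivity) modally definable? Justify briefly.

If a class were modally definable it would be closed under surjective bounded morphisms (Goldblatt–Thomason).
The 5-cycle (worlds s,t,u,v,w with s→t→u→v→w→s) is irreflexive, and the map sending every world to a single reflexive point • is a surjective bounded morphism (forth: every edge maps to (•,•); back: every world has a successor). So any modal formula valid on the 5-cycle is also valid on the reflexive point, which is not irreflexive.
Hence irreflexivity is not modally definable.

No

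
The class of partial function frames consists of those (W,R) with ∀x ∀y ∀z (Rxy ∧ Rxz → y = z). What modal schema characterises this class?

The condition is partial functionality. The CD schema ◇q → □q defines it.
Suppose ◇q→□q is valid. Take Rxy, Rxz and set V(q)={y}. Then ◇q at x, so □q at x, so q at z, i.e. z=y.

◇q → □q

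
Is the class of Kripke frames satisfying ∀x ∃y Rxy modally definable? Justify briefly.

Yes, by □q → ◇q

This is a Sahlqvist condition; the D axiom □q → ◇q defines it.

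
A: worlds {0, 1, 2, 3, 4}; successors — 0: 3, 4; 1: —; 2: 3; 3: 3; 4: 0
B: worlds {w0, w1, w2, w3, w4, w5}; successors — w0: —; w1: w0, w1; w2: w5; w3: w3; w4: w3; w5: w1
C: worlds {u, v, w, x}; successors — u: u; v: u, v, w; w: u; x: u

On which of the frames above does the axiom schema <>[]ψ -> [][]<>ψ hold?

The schema corresponds to a generalized confluence (Geach) condition: forall x forall y forall z ((xRy & x R^2 z) -> exists w (yRw & zRw)).
A: fails — 0R4, 0R²0 but no w with 4Rw and 0Rw.
B: fails — w1Rw0, w1R²w0 but no w with w0Rw and w0Rw.
C: holds.
Valid on: C.

C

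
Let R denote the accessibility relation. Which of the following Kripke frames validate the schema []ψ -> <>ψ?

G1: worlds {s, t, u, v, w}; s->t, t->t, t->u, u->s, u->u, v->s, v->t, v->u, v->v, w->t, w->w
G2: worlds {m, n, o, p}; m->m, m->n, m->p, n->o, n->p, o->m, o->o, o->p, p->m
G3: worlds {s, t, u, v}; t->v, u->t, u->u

G1, G2

Frame correspondent (Sahlqvist): forall x exists y Rxy — i.e. seriality.
G1: condition met.
G2: condition met.
G3: fails — world s has no successor.
Valid on: G1, G2.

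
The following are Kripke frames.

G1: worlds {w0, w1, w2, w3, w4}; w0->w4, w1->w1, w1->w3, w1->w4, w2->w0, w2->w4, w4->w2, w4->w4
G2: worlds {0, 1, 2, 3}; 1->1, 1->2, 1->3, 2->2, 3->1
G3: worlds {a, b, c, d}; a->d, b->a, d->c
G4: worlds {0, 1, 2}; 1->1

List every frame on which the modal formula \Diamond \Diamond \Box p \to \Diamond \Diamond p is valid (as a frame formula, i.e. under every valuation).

Frame correspondent (Sahlqvist): \forall x \forall y (x R^2 y \to \exists w (yRw \wedge x R^2 w)) — i.e. a generalized confluence (Geach) condition.
G1: fails — w1R²w3 but no w with w3Rw and w1R²w.
G2: holds.
G3: fails — aR²c but no w with cRw and aR²w.
G4: holds.
Valid on: G2, G4.

G2, G4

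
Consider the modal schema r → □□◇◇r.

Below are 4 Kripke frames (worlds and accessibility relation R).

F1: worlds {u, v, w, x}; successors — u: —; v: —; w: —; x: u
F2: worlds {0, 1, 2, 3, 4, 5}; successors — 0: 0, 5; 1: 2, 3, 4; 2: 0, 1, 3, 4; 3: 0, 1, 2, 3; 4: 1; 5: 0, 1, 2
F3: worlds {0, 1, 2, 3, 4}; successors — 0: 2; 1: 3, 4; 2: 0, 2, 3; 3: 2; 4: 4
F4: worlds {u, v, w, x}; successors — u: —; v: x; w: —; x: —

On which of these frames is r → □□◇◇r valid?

Frame correspondent (Sahlqvist): ∀x ∀z (xR²z → ∃w (x = w ∧ zR²w)) — i.e. a generalized confluence (Geach) condition.
F1: ✓.
F2: fails — 1R²4 but no w with 1=w and 4R²w.
F3: fails — 1R²2 but no w with 1=w and 2R²w.
F4: ✓.

F1, F4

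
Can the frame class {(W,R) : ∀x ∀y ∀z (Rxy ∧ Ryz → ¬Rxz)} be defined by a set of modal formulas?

Not definable by any modal formula

Any modally definable frame class is closed under surjective bounded morphisms.
The 3-cycle (worlds 0,1,2 with 0→1→2→0) is intransitive. Mapping every world to a single reflexive point • is a surjective bounded morphism; the reflexive point is not intransitive (R••∧R•• but R••).
So the class is not modally definable.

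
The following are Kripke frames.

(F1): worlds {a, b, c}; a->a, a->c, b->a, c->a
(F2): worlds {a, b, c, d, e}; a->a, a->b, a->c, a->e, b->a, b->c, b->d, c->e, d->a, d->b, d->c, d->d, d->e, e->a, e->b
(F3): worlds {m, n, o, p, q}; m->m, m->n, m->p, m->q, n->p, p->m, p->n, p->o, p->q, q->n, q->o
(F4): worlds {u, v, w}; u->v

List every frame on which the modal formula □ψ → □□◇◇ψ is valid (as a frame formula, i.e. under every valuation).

(F1), (F2), (F4)

The schema corresponds to a generalized confluence (Geach) condition: ∀x ∀z (xR²z → ∃w (xRw ∧ zR²w)).
(F1): holds.
(F2): holds.
(F3): fails — mR²o but no w with mRw and oR²w.
(F4): holds.
Valid on: (F1), (F2), (F4).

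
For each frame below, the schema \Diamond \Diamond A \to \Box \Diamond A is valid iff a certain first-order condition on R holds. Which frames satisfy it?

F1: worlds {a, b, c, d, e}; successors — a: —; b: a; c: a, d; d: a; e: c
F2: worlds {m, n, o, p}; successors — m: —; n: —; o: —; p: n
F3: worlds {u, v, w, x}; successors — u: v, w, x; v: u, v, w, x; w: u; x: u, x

The schema corresponds to a generalized confluence (Geach) condition: \forall x \forall y \forall z ((x R^2 y \wedge xRz) \to \exists w (y = w \wedge zRw)).
F1: fails — cR²a, cRa but no w with a=w and aRw.
F2: satisfies the condition.
F3: fails — uR²v, uRw but no t with v=t and wRt.
Valid on: F2.

F2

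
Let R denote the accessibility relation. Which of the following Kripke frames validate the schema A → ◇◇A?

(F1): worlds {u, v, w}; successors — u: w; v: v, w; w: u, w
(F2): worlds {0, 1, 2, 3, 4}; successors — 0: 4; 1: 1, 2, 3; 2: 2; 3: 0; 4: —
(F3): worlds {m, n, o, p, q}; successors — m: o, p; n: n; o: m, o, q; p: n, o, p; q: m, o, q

The schema corresponds to a generalized confluence (Geach) condition: ∀x ∃w (x = w ∧ xR²w).
(F1): ✓.
(F2): fails — at 0 but no w with 0=w and 0R²w.
(F3): ✓.
Valid on: (F1), (F3).

(F1), (F3)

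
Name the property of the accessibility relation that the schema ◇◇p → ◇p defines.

transitivity: ∀x ∀y ∀z (Rxy ∧ Ryz → Rxz)

This is frame-equivalent to □p → □□p (substitute ¬p for p and contrapose).
Suppose □p→□□p is valid. Take Rxy, Ryz and set V(p)={w : Rxw}. Then □p at x, so □□p at x, so □p at y, so p at z, i.e. Rxz.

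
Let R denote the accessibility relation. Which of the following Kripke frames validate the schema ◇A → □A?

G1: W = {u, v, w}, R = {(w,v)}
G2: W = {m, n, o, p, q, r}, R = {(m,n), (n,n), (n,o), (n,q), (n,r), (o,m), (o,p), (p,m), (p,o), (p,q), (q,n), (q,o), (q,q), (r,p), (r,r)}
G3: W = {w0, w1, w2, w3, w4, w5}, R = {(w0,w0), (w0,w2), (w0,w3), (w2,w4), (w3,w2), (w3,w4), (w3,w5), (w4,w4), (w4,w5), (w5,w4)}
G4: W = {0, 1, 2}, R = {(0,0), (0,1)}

G1

This is the axiom for partial functionality; its first-order frame correspondent is ∀x ∀y ∀z (Rxy ∧ Rxz → y = z).
G1: satisfies the condition.
G2: fails — n sees both n and o.
G3: fails — w0 sees both w0 and w2.
G4: fails — 0 sees both 0 and 1.
Valid on: G1.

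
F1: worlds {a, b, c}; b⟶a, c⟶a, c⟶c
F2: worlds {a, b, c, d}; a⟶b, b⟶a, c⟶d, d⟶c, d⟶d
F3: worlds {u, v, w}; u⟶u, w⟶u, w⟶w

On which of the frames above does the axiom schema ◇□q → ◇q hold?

F3

This is the axiom for a generalized confluence (Geach) condition; its first-order frame correspondent is ∀x ∀y (xRy → ∃w (yRw ∧ xRw)).
F1: fails — bRa but no w with aRw and bRw.
F2: fails — aRb but no w with bRw and aRw.
F3: satisfies the condition.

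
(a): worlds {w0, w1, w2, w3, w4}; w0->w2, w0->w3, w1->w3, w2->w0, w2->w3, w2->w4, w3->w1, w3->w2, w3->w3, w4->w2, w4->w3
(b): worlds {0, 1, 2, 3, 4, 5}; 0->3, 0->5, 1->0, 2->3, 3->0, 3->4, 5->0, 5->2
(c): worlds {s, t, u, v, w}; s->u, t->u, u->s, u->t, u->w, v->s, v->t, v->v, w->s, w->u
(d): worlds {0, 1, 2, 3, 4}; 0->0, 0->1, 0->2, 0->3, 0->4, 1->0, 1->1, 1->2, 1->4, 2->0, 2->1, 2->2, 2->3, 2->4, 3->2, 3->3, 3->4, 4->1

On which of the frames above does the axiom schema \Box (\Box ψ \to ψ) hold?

Frame correspondent (Sahlqvist): \forall x \forall y (Rxy \to Ryy) — i.e. shift-reflexivity.
(a): fails — Rw2w4 but not Rw4w4.
(b): fails — R10 but not R00.
(c): fails — Ruw but not Rww.
(d): fails — R34 but not R44.

none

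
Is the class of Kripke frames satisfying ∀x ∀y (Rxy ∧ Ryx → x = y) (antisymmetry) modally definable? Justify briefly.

Not definable by any modal formula

Any modally definable frame class is closed under surjective bounded morphisms.
The 8-cycle (worlds 0,1,2,3,4,5,6,7 with 0→1→2→3→4→5→6→7→0) is antisymmetric. Sending even-indexed worlds to • and odd-indexed worlds to ∘ is a surjective bounded morphism onto the two-world frame with •↔∘, which is not antisymmetric.
Hence antisymmetry is not modally definable.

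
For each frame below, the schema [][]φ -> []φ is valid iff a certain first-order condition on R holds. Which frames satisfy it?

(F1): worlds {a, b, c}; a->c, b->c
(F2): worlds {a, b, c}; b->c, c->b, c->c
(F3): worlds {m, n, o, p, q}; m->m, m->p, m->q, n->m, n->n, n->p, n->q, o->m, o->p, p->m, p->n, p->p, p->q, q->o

(F2)

The schema corresponds to density: forall x forall y (Rxy -> exists z (Rxz & Rzy)).
(F1): fails — Rac but no z with Raz and Rzc.
(F2): holds.
(F3): fails — Rqo but no z with Rqz and Rzo.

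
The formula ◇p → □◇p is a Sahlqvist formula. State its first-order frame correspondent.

the Euclidean property: ∀x ∀y ∀z (Rxy ∧ Rxz → Ryz)

Suppose ◇p→□◇p is valid. Take Rxy, Rxz and set V(p)={y}. Then ◇p at x, so □◇p at x, so ◇p at z, so some w with Rzw has p; w=y, i.e. Rzy. By symmetry of the argument, Ryz.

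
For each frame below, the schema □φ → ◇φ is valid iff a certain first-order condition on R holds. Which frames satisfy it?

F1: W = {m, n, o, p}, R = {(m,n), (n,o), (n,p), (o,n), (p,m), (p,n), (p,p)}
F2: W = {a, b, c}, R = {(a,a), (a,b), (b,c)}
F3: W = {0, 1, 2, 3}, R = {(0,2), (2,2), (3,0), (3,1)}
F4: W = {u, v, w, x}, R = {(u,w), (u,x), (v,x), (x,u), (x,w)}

F1

Frame correspondent (Sahlqvist): ∀x ∃y Rxy — i.e. seriality.
F1: satisfies the condition.
F2: fails — world c has no successor.
F3: fails — world 1 has no successor.
F4: fails — world w has no successor.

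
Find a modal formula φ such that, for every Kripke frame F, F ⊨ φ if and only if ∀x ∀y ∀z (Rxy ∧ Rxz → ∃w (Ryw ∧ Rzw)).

The condition is convergence. The .2 schema ◇□ψ → □◇ψ defines it.
Suppose ◇□ψ→□◇ψ is valid. Take Rxy, Rxz and set V(ψ)={w : Ryw}. Then □ψ at y so ◇□ψ at x, so □◇ψ at x, so ◇ψ at z, giving w with Rzw and Ryw.

◇□ψ → □◇ψ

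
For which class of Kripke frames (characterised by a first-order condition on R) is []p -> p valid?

This is the T axiom.
Its frame correspondent is reflexivity — forall x Rxx.

reflexivity: forall x Rxx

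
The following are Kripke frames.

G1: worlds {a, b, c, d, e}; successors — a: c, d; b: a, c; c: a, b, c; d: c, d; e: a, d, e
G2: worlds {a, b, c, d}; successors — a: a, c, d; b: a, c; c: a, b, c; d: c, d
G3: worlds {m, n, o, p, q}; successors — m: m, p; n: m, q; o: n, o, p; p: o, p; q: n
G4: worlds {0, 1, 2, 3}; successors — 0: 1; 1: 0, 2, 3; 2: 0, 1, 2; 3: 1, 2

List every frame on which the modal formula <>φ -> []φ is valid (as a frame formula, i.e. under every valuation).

none

Frame correspondent (Sahlqvist): forall x forall y forall z (Rxy & Rxz -> y = z) — i.e. partial functionality.
G1: fails — a sees both c and d.
G2: fails — a sees both a and c.
G3: fails — m sees both m and p.
G4: fails — 1 sees both 0 and 2.
Valid on no frame.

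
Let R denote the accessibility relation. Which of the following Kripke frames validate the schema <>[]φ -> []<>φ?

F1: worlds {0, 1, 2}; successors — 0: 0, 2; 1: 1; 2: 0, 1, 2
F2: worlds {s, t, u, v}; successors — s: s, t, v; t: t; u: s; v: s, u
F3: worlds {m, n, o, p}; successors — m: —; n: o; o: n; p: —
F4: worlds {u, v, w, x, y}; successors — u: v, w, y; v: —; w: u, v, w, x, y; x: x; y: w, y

F3

The schema corresponds to convergence: forall x forall y forall z (Rxy & Rxz -> exists w (Ryw & Rzw)).
F1: fails — R20 and R21 but 0 and 1 have no common successor.
F2: fails — Rsv and Rst but v and t have no common successor.
F3: condition met.
F4: fails — Ruv and Ruv but v and v have no common successor.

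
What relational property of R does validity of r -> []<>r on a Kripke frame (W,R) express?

This is the B axiom.
Its frame correspondent is symmetry — forall x forall y (Rxy -> Ryx).

symmetry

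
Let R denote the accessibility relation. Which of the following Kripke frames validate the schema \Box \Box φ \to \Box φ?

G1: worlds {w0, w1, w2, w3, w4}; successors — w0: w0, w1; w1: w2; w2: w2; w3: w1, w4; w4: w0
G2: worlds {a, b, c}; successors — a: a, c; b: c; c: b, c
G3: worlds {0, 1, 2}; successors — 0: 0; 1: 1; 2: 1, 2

G2, G3

The schema corresponds to density: \forall x \forall y (Rxy \to \exists z (Rxz \wedge Rzy)).
G1: fails — Rw3w1 but no z with Rw3z and Rzw1.
G2: condition met.
G3: condition met.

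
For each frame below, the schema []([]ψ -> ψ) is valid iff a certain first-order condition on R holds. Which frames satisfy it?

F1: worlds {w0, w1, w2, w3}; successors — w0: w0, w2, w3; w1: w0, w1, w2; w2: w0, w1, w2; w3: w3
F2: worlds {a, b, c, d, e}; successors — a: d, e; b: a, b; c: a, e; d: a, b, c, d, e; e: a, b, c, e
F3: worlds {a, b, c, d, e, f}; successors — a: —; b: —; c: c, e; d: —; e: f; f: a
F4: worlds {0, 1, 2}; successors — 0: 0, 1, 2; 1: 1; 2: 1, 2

F1, F4

This is the axiom for shift-reflexivity; its first-order frame correspondent is forall x forall y (Rxy -> Ryy).
F1: condition met.
F2: fails — Rdc but not Rcc.
F3: fails — Ref but not Rff.
F4: condition met.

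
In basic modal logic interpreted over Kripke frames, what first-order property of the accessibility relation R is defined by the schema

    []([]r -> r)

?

Suppose □(□r→r) is valid. Take Rxy and set V(r)={w : Ryw}. Then at y, □r holds; since □(□r→r) at x, □r→r at y, so r at y, i.e. Ryy.

Shift-reflexivity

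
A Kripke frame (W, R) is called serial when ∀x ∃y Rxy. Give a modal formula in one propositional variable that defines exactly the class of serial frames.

This is seriality; the standard corresponding axiom is D: □ψ → ◇ψ.
Suppose □ψ→◇ψ is valid. At any x set V(ψ)=W. Then □ψ at x, so ◇ψ at x, so x has a successor.

□ψ → ◇ψ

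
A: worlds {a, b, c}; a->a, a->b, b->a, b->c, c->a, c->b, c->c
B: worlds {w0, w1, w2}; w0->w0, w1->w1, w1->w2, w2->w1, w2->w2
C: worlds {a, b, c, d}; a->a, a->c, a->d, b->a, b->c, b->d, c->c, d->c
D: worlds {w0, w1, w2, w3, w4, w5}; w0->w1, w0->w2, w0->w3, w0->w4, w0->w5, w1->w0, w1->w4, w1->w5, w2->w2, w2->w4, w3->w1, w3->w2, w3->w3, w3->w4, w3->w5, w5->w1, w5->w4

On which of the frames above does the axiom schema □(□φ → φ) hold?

B

The schema corresponds to shift-reflexivity: ∀x ∀y (Rxy → Ryy).
A: fails — Rab but not Rbb.
B: holds.
C: fails — Rad but not Rdd.
D: fails — Rw1w5 but not Rw5w5.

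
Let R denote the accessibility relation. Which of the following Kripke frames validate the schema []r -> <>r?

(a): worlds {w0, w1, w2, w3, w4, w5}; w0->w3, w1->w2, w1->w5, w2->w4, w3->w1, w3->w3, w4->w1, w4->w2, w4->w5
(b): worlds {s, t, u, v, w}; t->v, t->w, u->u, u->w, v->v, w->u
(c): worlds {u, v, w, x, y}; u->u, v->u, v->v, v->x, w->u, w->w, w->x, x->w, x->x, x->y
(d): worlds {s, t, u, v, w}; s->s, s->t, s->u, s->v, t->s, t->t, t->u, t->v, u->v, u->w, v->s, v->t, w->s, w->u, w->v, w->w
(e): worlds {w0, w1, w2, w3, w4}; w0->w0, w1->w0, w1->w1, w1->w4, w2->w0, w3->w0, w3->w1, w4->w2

Frame correspondent (Sahlqvist): forall x exists y Rxy — i.e. seriality.
(a): fails — world w5 has no successor.
(b): fails — world s has no successor.
(c): fails — world y has no successor.
(d): ✓.
(e): ✓.
Valid on: (d), (e).

(d), (e)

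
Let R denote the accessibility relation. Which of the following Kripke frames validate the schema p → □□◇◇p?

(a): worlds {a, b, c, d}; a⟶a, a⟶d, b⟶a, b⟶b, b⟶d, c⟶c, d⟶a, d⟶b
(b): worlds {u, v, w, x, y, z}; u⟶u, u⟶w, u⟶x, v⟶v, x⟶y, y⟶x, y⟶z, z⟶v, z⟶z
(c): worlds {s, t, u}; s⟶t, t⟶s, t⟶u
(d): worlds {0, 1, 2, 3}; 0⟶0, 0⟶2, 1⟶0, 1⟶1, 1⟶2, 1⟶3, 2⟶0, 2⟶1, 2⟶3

(a)

The schema corresponds to a generalized confluence (Geach) condition: ∀x ∀z (xR²z → ∃w (x = w ∧ zR²w)).
(a): ✓.
(b): fails — uR²w but no t with u=t and wR²t.
(c): fails — sR²u but no w with s=w and uR²w.
(d): fails — 0R²3 but no w with 0=w and 3R²w.
Valid on: (a).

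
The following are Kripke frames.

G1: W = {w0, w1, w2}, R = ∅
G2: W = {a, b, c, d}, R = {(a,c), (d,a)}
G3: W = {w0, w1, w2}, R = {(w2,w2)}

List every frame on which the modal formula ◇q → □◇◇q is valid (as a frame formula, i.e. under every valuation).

G1, G3

This is the axiom for a generalized confluence (Geach) condition; its first-order frame correspondent is ∀x ∀y ∀z ((xRy ∧ xRz) → ∃w (y = w ∧ zR²w)).
G1: ✓.
G2: fails — aRc, aRc but no w with c=w and cR²w.
G3: ✓.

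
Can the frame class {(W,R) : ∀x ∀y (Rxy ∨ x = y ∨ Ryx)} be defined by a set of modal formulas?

Any modally definable frame class is closed under disjoint unions.
Take 4 disjoint single-world reflexive frames: each is trivially connected, but their disjoint union has 4 worlds with no edge between distinct components, so it is not connected.
Hence connectedness of R is not modally definable.

No — not modally definable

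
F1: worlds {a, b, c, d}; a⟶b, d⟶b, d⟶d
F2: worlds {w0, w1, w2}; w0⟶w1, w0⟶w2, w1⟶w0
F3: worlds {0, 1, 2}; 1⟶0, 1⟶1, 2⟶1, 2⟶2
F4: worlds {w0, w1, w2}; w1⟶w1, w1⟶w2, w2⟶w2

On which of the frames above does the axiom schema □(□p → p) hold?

This is the axiom for shift-reflexivity; its first-order frame correspondent is ∀x ∀y (Rxy → Ryy).
F1: fails — Rdb but not Rbb.
F2: fails — Rw0w1 but not Rw1w1.
F3: fails — R10 but not R00.
F4: ✓.

F4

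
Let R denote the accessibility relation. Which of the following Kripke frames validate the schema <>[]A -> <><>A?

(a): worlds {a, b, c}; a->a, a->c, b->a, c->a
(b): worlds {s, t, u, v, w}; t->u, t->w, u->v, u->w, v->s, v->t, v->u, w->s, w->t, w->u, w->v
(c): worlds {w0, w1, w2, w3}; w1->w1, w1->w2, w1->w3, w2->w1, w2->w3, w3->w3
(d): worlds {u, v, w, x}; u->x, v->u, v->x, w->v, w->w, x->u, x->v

(a), (c), (d)

The schema corresponds to a generalized confluence (Geach) condition: forall x forall y (xRy -> exists w (yRw & x R^2 w)).
(a): ✓.
(b): fails — vRs but no w* with sRw* and vR²w*.
(c): ✓.
(d): ✓.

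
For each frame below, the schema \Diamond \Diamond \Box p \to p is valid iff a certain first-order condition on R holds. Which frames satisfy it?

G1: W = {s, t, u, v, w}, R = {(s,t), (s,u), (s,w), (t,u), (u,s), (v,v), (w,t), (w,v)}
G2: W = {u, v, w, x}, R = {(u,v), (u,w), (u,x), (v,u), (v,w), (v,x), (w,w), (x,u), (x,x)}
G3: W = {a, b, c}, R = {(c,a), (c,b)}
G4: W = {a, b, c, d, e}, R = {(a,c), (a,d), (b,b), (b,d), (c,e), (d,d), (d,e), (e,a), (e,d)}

Frame correspondent (Sahlqvist): \forall x \forall y (x R^2 y \to \exists w (yRw \wedge x = w)) — i.e. a generalized confluence (Geach) condition.
G1: fails — sR²s but no w* with sRw* and s=w*.
G2: fails — uR²u but no t with uRt and u=t.
G3: condition met.
G4: fails — aR²d but no w with dRw and a=w.
Valid on: G3.

G3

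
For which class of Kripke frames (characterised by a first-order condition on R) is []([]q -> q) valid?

shift-reflexivity

Suppose □(□q→q) is valid. Take Rxy and set V(q)={w : Ryw}. Then at y, □q holds; since □(□q→q) at x, □q→q at y, so q at y, i.e. Ryy.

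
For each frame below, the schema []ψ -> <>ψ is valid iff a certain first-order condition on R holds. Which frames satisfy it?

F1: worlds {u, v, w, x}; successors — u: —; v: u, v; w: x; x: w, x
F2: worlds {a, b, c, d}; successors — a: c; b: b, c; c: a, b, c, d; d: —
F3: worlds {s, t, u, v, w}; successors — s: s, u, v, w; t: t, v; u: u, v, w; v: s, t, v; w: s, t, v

The schema corresponds to seriality: forall x exists y Rxy.
F1: fails — world u has no successor.
F2: fails — world d has no successor.
F3: ✓.
Valid on: F3.

F3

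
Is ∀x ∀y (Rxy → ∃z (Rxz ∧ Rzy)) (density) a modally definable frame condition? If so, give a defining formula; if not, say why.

Definable; □□q → □q defines it

This is a Sahlqvist condition; the C4 axiom □□q → □q defines it.
Suppose □□q→□q is valid. Take Rxy and set V(q)={w : xR²w}. Then □□q at x, so □q at x, so q at y, i.e. ∃z(Rxz∧Rzy).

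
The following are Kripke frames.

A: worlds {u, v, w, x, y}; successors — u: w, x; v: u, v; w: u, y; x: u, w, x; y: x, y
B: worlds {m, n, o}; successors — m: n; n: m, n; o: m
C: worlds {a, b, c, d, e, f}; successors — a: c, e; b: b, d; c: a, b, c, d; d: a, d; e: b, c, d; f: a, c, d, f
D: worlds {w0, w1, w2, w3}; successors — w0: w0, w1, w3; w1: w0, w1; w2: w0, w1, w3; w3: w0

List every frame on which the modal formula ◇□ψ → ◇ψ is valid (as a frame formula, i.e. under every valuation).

D

Frame correspondent (Sahlqvist): ∀x ∀y (xRy → ∃w (yRw ∧ xRw)) — i.e. a generalized confluence (Geach) condition.
A: fails — uRw but no t with wRt and uRt.
B: fails — oRm but no w with mRw and oRw.
C: fails — dRa but no w with aRw and dRw.
D: holds.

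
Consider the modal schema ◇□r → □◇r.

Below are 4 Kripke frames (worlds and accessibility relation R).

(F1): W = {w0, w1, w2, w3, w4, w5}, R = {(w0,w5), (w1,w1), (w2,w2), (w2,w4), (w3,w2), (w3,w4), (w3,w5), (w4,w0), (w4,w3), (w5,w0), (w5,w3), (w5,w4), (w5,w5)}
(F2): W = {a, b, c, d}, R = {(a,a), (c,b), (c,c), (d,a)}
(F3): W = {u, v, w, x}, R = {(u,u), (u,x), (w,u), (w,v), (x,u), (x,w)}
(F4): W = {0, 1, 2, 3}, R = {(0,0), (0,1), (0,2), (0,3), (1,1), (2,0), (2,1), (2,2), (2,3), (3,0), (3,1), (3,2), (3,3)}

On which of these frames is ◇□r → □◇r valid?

This is the axiom for convergence; its first-order frame correspondent is ∀x ∀y ∀z (Rxy ∧ Rxz → ∃w (Ryw ∧ Rzw)).
(F1): fails — Rw2w4 and Rw2w2 but w4 and w2 have no common successor.
(F2): fails — Rcc and Rcb but c and b have no common successor.
(F3): fails — Rwu and Rwv but u and v have no common successor.
(F4): satisfies the condition.
Valid on: (F4).

(F4)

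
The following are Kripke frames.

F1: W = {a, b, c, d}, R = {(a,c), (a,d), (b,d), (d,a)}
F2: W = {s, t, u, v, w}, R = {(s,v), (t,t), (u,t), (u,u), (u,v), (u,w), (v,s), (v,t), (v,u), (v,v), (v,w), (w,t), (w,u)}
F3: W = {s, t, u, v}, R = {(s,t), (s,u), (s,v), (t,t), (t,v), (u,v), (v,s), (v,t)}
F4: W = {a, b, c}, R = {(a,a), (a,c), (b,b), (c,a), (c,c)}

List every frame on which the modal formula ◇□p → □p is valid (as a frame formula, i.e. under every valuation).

F4

The schema corresponds to a generalized confluence (Geach) condition: ∀x ∀y ∀z ((xRy ∧ xRz) → ∃w (yRw ∧ z = w)).
F1: fails — aRc, aRc but no w with cRw and c=w.
F2: fails — uRt, uRu but no w* with tRw* and u=w*.
F3: fails — sRt, sRu but no w with tRw and u=w.
F4: ✓.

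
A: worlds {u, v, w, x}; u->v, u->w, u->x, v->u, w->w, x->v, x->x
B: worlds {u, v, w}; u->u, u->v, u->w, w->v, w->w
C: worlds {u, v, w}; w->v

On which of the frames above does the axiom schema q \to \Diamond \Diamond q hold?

A

Frame correspondent (Sahlqvist): \forall x \exists w (x = w \wedge x R^2 w) — i.e. a generalized confluence (Geach) condition.
A: condition met.
B: fails — at v but no t with v=t and vR²t.
C: fails — at u but no t with u=t and uR²t.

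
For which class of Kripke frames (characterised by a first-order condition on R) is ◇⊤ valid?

◇⊤ holds at w iff w has a successor, so frame-validity of ◇⊤ is exactly seriality. Equivalently via □A → ◇A:
Suppose □A→◇A is valid. At any x set V(A)=W. Then □A at x, so ◇A at x, so x has a successor.
The converse is a direct semantic check.
Frame condition: ∀x ∃y Rxy.

Seriality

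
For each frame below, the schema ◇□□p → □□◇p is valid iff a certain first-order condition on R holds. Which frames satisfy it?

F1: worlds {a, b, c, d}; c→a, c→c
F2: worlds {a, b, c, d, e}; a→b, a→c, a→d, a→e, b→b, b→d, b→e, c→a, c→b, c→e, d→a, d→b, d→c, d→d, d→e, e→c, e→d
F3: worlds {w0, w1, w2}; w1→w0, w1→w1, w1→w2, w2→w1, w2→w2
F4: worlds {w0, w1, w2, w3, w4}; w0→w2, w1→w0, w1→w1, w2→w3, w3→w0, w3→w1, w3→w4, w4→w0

Frame correspondent (Sahlqvist): ∀x ∀y ∀z ((xRy ∧ xR²z) → ∃w (yR²w ∧ zRw)) — i.e. a generalized confluence (Geach) condition.
F1: fails — cRa, cR²a but no w with aR²w and aRw.
F2: condition met.
F3: fails — w1Rw0, w1R²w0 but no w with w0R²w and w0Rw.
F4: fails — w1Rw0, w1R²w0 but no w with w0R²w and w0Rw.
Valid on: F2.

F2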